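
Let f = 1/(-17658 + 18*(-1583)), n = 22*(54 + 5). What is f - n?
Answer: -59905297/46152 ≈ -1298.0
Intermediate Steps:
n = 1298 (n = 22*59 = 1298)
f = -1/46152 (f = 1/(-17658 - 28494) = 1/(-46152) = -1/46152 ≈ -2.1668e-5)
f - n = -1/46152 - 1*1298 = -1/46152 - 1298 = -59905297/46152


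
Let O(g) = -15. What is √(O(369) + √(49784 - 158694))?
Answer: √(-15 + I*√108910) ≈ 12.557 + 13.141*I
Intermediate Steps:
√(O(369) + √(49784 - 158694)) = √(-15 + √(49784 - 158694)) = √(-15 + √(-108910)) = √(-15 + I*√108910)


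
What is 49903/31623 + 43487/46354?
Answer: 3688393063/1465852542 ≈ 2.5162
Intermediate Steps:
49903/31623 + 43487/46354 = 3688393063/1465852542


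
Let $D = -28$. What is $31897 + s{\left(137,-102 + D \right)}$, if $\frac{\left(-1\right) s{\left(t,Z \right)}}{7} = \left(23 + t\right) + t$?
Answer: $29818$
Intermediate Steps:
$s{\left(t,Z \right)} = -161 - 14 t$ ($s{\left(t,Z \right)} = - 7 \left(\left(23 + t\right) + t\right) = - 7 \left(23 + 2 t\right) = -161 - 14 t$)
$31897 + s{\left(137,-102 + D \right)} = 31897 - 2079 = 29818$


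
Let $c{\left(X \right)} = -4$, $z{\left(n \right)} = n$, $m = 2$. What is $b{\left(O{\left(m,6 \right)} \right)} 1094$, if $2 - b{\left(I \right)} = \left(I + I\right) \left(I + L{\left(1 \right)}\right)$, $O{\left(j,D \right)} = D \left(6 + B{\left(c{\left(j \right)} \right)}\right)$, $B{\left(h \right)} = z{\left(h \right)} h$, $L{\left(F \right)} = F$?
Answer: $-38410340$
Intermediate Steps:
$B{\left(h \right)} = h^{2}$ ($B{\left(h \right)} = h h = h^{2}$)
$O{\left(j,D \right)} = 22 D$ ($O{\left(j,D \right)} = D \left(6 + \left(-4\right)^{2}\right) = D \left(6 + 16\right) = D 22 = 22 D$)
$b{\left(I \right)} = 2 - 2 I \left(1 + I\right)$ ($b{\left(I \right)} = 2 - \left(I + I\right) \left(I + 1\right) = 2 - 2 I \left(1 + I\right)$)
$b{\left(O{\left(m,6 \right)} \right)} 1094 = \left(2 - 2 \cdot 22 \cdot 6 - 2 \left(22 \cdot 6\right)^{2}\right) 1094 = \left(2 - 264 - 2 \cdot 132^{2}\right) 1094 = \left(2 - 264 - 34848\right) 1094 = \left(-35110\right) 1094 = -38410340$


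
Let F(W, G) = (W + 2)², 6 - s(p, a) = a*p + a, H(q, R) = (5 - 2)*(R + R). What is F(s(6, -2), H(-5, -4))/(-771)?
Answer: -484/771 ≈ -0.62776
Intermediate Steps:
H(q, R) = 6*R (H(q, R) = 3*(2*R) = 6*R)
s(p, a) = 6 - a - a*p (s(p, a) = 6 - (a*p + a) = 6 - (a + a*p) = 6 + (-a - a*p) = 6 - a - a*p)
F(W, G) = (2 + W)²
F(s(6, -2), H(-5, -4))/(-771) = (2 + (6 - 1*(-2) - 1*(-2)*6))²/(-771) = (2 + (6 + 2 + 12))²*(-1/771) = (2 + 20)²*(-1/771) = 22²*(-1/771) = 484*(-1/771) = -484/771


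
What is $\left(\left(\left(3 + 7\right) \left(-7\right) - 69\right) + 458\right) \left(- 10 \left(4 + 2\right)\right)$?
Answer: $-19140$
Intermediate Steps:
$\left(\left(\left(3 + 7\right) \left(-7\right) - 69\right) + 458\right) \left(- 10 \left(4 + 2\right)\right) = \left(\left(10 \left(-7\right) - 69\right) + 458\right) \left(\left(-10\right) 6\right) = \left(\left(-70 - 69\right) + 458\right) \left(-60\right) = \left(-139 + 458\right) \left(-60\right) = 319 \left(-60\right) = -19140$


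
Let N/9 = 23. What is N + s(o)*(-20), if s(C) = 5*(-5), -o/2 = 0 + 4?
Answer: 707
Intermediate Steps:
N = 207 (N = 9*23 = 207)
o = -8 (o = -2*(0 + 4) = -2*4 = -8)
s(C) = -25
N + s(o)*(-20) = 207 - 25*(-20) = 207 + 500 = 707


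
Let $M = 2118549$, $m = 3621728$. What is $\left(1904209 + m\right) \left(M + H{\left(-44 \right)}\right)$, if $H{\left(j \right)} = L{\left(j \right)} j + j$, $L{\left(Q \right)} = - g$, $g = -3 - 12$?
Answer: $11703078045765$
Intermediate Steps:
$g = -15$ ($g = -3 - 12 = -15$)
$L{\left(Q \right)} = 15$ ($L{\left(Q \right)} = \left(-1\right) \left(-15\right) = 15$)
$H{\left(j \right)} = 16 j$ ($H{\left(j \right)} = 15 j + j = 16 j$)
$\left(1904209 + m\right) \left(M + H{\left(-44 \right)}\right) = \left(1904209 + 3621728\right) \left(2118549 + 16 \left(-44\right)\right) = 5525937 \left(2118549 - 704\right) = 5525937 \cdot 2117845 = 11703078045765$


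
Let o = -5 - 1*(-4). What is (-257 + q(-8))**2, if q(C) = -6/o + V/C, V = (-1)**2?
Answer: 4036081/64 ≈ 63064.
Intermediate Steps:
o = -1 (o = -5 + 4 = -1)
V = 1
q(C) = 6 + 1/C (q(C) = -6/(-1) + 1/C = -6*(-1) + 1/C = 6 + 1/C)
(-257 + q(-8))**2 = (-257 + (6 + 1/(-8)))**2 = (-257 + (6 - 1/8))**2 = (-257 + 47/8)**2 = (-2009/8)**2 = 4036081/64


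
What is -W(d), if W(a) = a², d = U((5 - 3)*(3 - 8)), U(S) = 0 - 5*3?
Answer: -225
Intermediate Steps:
U(S) = -15 (U(S) = 0 - 15 = -15)
d = -15
-W(d) = -1*(-15)² = -1*225 = -225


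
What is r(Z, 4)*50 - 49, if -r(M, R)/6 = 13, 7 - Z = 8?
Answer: -3949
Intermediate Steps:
Z = -1 (Z = 7 - 1*8 = 7 - 8 = -1)
r(M, R) = -78 (r(M, R) = -6*13 = -78)
r(Z, 4)*50 - 49 = -78*50 - 49 = -3900 - 49 = -3949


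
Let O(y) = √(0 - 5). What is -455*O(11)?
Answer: -455*I*√5 ≈ -1017.4*I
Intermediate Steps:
O(y) = I*√5 (O(y) = √(-5) = I*√5)
-455*O(11) = -455*I*√5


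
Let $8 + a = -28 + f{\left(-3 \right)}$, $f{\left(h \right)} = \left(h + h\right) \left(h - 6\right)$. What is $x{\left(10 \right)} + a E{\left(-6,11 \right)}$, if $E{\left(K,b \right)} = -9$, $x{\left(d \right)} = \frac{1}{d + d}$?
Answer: $- \frac{3239}{20} \approx -161.95$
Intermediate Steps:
$x{\left(d \right)} = \frac{1}{2 d}$
$f{\left(h \right)} = 2 h \left(-6 + h\right)$
$a = 18$ ($a = -8 - \left(28 + 6 \left(-6 - 3\right)\right) = -8 - \left(28 + 6 \left(-9\right)\right) = -8 + \left(-28 + 54\right) = -8 + 26 = 18$)
$x{\left(10 \right)} + a E{\left(-6,11 \right)} = \frac{1}{2 \cdot 10} + 18 \left(-9\right) = \frac{1}{2} \cdot \frac{1}{10} - 162 = \frac{1}{20} - 162 = - \frac{3239}{20}$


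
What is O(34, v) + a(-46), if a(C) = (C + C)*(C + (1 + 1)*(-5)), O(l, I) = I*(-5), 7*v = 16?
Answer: 35984/7 ≈ 5140.6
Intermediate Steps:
v = 16/7 (v = (⅐)*16 = 16/7 ≈ 2.2857)
O(l, I) = -5*I
a(C) = 2*C*(-10 + C) (a(C) = (2*C)*(C + 2*(-5)) = (2*C)*(C - 10) = (2*C)*(-10 + C) = 2*C*(-10 + C))
O(34, v) + a(-46) = -5*16/7 + 2*(-46)*(-10 - 46) = -80/7 + 2*(-46)*(-56) = -80/7 + 5152 = 35984/7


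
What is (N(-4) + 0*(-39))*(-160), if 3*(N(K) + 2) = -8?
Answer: 2240/3 ≈ 746.67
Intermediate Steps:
N(K) = -14/3 (N(K) = -2 + (⅓)*(-8) = -2 - 8/3 = -14/3)
(N(-4) + 0*(-39))*(-160) = (-14/3 + 0*(-39))*(-160) = (-14/3 + 0)*(-160) = -14/3*(-160) = 2240/3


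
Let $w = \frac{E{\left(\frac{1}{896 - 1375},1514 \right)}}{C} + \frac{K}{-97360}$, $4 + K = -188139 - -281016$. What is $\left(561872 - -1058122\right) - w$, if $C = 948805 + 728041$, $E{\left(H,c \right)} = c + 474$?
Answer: $\frac{132238346510503759}{81628863280} \approx 1.62 \cdot 10^{6}$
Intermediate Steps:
$E{\left(H,c \right)} = 474 + c$
$C = 1676846$
$K = 92873$ ($K = -4 - -92877 = -4 + \left(-188139 + 281016\right) = -4 + 92877 = 92873$)
$w = - \frac{77770083439}{81628863280}$ ($w = \frac{474 + 1514}{1676846} + \frac{92873}{-97360} = 1988 \cdot \frac{1}{1676846} + 92873 \left(- \frac{1}{97360}\right) = \frac{994}{838423} - \frac{92873}{97360} = - \frac{77770083439}{81628863280} \approx -0.95273$)
$\left(561872 - -1058122\right) - w = \left(561872 - -1058122\right) - - \frac{77770083439}{81628863280} = \left(561872 + 1058122\right) + \frac{77770083439}{81628863280} = 1619994 + \frac{77770083439}{81628863280} = \frac{132238346510503759}{81628863280}$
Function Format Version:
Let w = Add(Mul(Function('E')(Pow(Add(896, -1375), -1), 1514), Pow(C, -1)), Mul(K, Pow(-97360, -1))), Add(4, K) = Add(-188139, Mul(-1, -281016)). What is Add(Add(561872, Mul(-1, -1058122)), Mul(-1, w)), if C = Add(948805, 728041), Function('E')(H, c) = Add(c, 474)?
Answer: Rational(132238346510503759, 81628863280) ≈ 1.6200e+6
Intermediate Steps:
Function('E')(H, c) = Add(474, c)
C = 1676846
K = 92873 (K = Add(-4, Add(-188139, Mul(-1, -281016))) = Add(-4, Add(-188139, 281016)) = Add(-4, 92877) = 92873)
w = Rational(-77770083439, 81628863280) (w = Add(Mul(Add(474, 1514), Pow(1676846, -1)), Mul(92873, Pow(-97360, -1))) = Add(Mul(1988, Rational(1, 1676846)), Mul(92873, Rational(-1, 97360))) = Add(Rational(994, 838423), Rational(-92873, 97360)) = Rational(-77770083439, 81628863280) ≈ -0.95273)
Add(Add(561872, Mul(-1, -1058122)), Mul(-1, w)) = Add(Add(561872, Mul(-1, -1058122)), Mul(-1, Rational(-77770083439, 81628863280))) = Add(Add(561872, 1058122), Rational(77770083439, 81628863280)) = Add(1619994, Rational(77770083439, 81628863280)) = Rational(132238346510503759, 81628863280)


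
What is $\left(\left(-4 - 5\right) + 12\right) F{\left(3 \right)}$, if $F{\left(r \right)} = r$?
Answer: $9$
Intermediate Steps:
$\left(\left(-4 - 5\right) + 12\right) F{\left(3 \right)} = \left(\left(-4 - 5\right) + 12\right) 3 = \left(-9 + 12\right) 3 = 3 \cdot 3 = 9$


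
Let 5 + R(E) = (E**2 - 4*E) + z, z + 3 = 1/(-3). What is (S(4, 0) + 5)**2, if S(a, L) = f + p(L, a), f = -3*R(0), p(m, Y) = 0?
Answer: 900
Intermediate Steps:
z = -10/3 (z = -3 + 1/(-3) = -3 - 1/3 = -10/3 ≈ -3.3333)
R(E) = -25/3 + E**2 - 4*E (R(E) = -5 + ((E**2 - 4*E) - 10/3) = -5 + (-10/3 + E**2 - 4*E) = -25/3 + E**2 - 4*E)
f = 25 (f = -3*(-25/3 + 0**2 - 4*0) = -3*(-25/3 + 0 + 0) = -3*(-25/3) = 25)
S(a, L) = 25 (S(a, L) = 25 + 0 = 25)
(S(4, 0) + 5)**2 = (25 + 5)**2 = 30**2 = 900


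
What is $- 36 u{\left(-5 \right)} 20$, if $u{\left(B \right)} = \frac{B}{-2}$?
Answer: $-1800$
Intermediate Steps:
$u{\left(B \right)} = - \frac{B}{2}$ ($u{\left(B \right)} = B \left(- \frac{1}{2}\right) = - \frac{B}{2}$)
$- 36 u{\left(-5 \right)} 20 = - 36 \left(\left(- \frac{1}{2}\right) \left(-5\right)\right) 20 = \left(-36\right) \frac{5}{2} \cdot 20 = \left(-90\right) 20 = -1800$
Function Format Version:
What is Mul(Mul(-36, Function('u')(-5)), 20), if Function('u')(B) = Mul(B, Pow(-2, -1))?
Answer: -1800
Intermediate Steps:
Function('u')(B) = Mul(Rational(-1, 2), B) (Function('u')(B) = Mul(B, Rational(-1, 2)) = Mul(Rational(-1, 2), B))
Mul(Mul(-36, Function('u')(-5)), 20) = Mul(Mul(-36, Mul(Rational(-1, 2), -5)), 20) = Mul(Mul(-36, Rational(5, 2)), 20) = Mul(-90, 20) = -1800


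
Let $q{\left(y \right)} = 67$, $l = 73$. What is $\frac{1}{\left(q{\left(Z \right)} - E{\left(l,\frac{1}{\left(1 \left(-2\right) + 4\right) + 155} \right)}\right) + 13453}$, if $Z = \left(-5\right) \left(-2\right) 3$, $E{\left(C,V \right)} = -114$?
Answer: $\frac{1}{13634} \approx 7.3346 \cdot 10^{-5}$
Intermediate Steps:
$Z = 30$ ($Z = 10 \cdot 3 = 30$)
$\frac{1}{\left(q{\left(Z \right)} - E{\left(l,\frac{1}{\left(1 \left(-2\right) + 4\right) + 155} \right)}\right) + 13453} = \frac{1}{\left(67 - -114\right) + 13453} = \frac{1}{\left(67 + 114\right) + 13453} = \frac{1}{181 + 13453} = \frac{1}{13634}$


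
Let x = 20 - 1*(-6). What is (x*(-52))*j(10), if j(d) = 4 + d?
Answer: -18928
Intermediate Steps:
x = 26 (x = 20 + 6 = 26)
(x*(-52))*j(10) = (26*(-52))*(4 + 10) = -1352*14 = -18928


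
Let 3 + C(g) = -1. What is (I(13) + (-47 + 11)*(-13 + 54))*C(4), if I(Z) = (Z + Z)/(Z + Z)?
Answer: 5900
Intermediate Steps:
C(g) = -4 (C(g) = -3 - 1 = -4)
I(Z) = 1 (I(Z) = (2*Z)/((2*Z)) = (2*Z)*(1/(2*Z)) = 1)
(I(13) + (-47 + 11)*(-13 + 54))*C(4) = (1 + (-47 + 11)*(-13 + 54))*(-4) = (1 - 36*41)*(-4) = (1 - 1476)*(-4) = -1475*(-4) = 5900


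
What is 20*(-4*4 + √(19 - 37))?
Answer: -320 + 60*I*√2 ≈ -320.0 + 84.853*I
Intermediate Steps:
20*(-4*4 + √(19 - 37)) = 20*(-16 + √(-18)) = 20*(-16 + 3*I*√2) = -320 + 60*I*√2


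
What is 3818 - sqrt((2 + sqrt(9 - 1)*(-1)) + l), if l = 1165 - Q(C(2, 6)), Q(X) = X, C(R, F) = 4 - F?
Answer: 3818 - sqrt(1169 - 2*sqrt(2)) ≈ 3783.9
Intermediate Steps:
l = 1167 (l = 1165 - (4 - 1*6) = 1165 - (4 - 6) = 1165 - 1*(-2) = 1165 + 2 = 1167)
3818 - sqrt((2 + sqrt(9 - 1)*(-1)) + l) = 3818 - sqrt((2 + sqrt(9 - 1)*(-1)) + 1167) = 3818 - sqrt((2 + sqrt(8)*(-1)) + 1167) = 3818 - sqrt((2 + (2*sqrt(2))*(-1)) + 1167) = 3818 - sqrt((2 - 2*sqrt(2)) + 1167) = 3818 - sqrt(1169 - 2*sqrt(2))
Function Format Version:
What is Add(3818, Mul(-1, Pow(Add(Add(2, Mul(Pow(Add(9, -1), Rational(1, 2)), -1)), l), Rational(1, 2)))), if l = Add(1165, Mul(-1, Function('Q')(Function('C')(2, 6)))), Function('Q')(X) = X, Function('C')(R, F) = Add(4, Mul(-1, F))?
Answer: Add(3818, Mul(-1, Pow(Add(1169, Mul(-2, Pow(2, Rational(1, 2)))), Rational(1, 2)))) ≈ 3783.9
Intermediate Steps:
l = 1167 (l = Add(1165, Mul(-1, Add(4, Mul(-1, 6)))) = Add(1165, Mul(-1, Add(4, -6))) = Add(1165, Mul(-1, -2)) = Add(1165, 2) = 1167)
Add(3818, Mul(-1, Pow(Add(Add(2, Mul(Pow(Add(9, -1), Rational(1, 2)), -1)), l), Rational(1, 2)))) = Add(3818, Mul(-1, Pow(Add(Add(2, Mul(Pow(Add(9, -1), Rational(1, 2)), -1)), 1167), Rational(1, 2)))) = Add(3818, Mul(-1, Pow(Add(Add(2, Mul(Pow(8, Rational(1, 2)), -1)), 1167), Rational(1, 2)))) = Add(3818, Mul(-1, Pow(Add(Add(2, Mul(Mul(2, Pow(2, Rational(1, 2))), -1)), 1167), Rational(1, 2)))) = Add(3818, Mul(-1, Pow(Add(Add(2, Mul(-2, Pow(2, Rational(1, 2)))), 1167), Rational(1, 2)))) = Add(3818, Mul(-1, Pow(Add(1169, Mul(-2, Pow(2, Rational(1, 2)))), Rational(1, 2))))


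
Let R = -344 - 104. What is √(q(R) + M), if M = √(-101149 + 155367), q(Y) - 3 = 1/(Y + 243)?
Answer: √(125870 + 42025*√54218)/205 ≈ 15.357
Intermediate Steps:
R = -448
q(Y) = 3 + 1/(243 + Y) (q(Y) = 3 + 1/(Y + 243) = 3 + 1/(243 + Y))
M = √54218 ≈ 232.85
√(q(R) + M) = √((730 + 3*(-448))/(243 - 448) + √54218) = √((730 - 1344)/(-205) + √54218) = √(-1/205*(-614) + √54218) = √(614/205 + √54218)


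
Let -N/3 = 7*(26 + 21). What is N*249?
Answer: -245763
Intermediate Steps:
N = -987 (N = -21*(26 + 21) = -21*47 = -3*329 = -987)
N*249 = -987*249 = -245763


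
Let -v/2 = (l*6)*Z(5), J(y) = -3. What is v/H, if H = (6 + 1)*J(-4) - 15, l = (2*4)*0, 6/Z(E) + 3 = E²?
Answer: 0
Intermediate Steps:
Z(E) = 6/(-3 + E²)
l = 0 (l = 8*0 = 0)
v = 0 (v = -2*0*6*6/(-3 + 5²) = -0*6/(-3 + 25) = -0*6/22 = -0*6*(1/22) = -0*3/11 = -2*0 = 0)
H = -36 (H = (6 + 1)*(-3) - 15 = 7*(-3) - 15 = -21 - 15 = -36)
v/H = 0/(-36) = 0*(-1/36) = 0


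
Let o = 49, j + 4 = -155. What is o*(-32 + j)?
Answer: -9359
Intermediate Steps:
j = -159 (j = -4 - 155 = -159)
o*(-32 + j) = 49*(-32 - 159) = 49*(-191) = -9359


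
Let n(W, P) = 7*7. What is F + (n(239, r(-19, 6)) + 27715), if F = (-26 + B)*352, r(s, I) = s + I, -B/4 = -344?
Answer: 502964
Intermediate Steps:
B = 1376 (B = -4*(-344) = 1376)
r(s, I) = I + s
F = 475200 (F = (-26 + 1376)*352 = 1350*352 = 475200)
n(W, P) = 49
F + (n(239, r(-19, 6)) + 27715) = 475200 + (49 + 27715) = 475200 + 27764 = 502964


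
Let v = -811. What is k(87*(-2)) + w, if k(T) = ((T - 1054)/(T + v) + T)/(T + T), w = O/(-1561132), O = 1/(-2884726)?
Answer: 191578507209773891/385922125394253240 ≈ 0.49642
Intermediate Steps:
O = -1/2884726 ≈ -3.4665e-7
w = 1/4503438069832 (w = -1/2884726/(-1561132) = -1/2884726*(-1/1561132) = 1/4503438069832 ≈ 2.2205e-13)
k(T) = (T + (-1054 + T)/(-811 + T))/(2*T) (k(T) = ((T - 1054)/(T - 811) + T)/(T + T) = ((-1054 + T)/(-811 + T) + T)/((2*T)) = ((-1054 + T)/(-811 + T) + T)*(1/(2*T)) = (T + (-1054 + T)/(-811 + T))*(1/(2*T)) = (T + (-1054 + T)/(-811 + T))/(2*T))
k(87*(-2)) + w = (-1054 + (87*(-2))² - 70470*(-2))/(2*((87*(-2)))*(-811 + 87*(-2))) + 1/4503438069832 = (½)*(-1054 + (-174)² - 810*(-174))/(-174*(-811 - 174)) + 1/4503438069832 = (½)*(-1/174)*(-1054 + 30276 + 140940)/(-985) + 1/4503438069832 = (½)*(-1/174)*(-1/985)*170162 + 1/4503438069832 = 85081/171390 + 1/4503438069832 = 191578507209773891/385922125394253240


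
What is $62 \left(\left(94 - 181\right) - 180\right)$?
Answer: $-16554$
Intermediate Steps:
$62 \left(\left(94 - 181\right) - 180\right) = 62 \left(-87 - 180\right) = 62 \left(-267\right) = -16554$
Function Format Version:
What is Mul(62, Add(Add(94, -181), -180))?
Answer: -16554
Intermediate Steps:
Mul(62, Add(Add(94, -181), -180)) = Mul(62, Add(-87, -180)) = Mul(62, -267) = -16554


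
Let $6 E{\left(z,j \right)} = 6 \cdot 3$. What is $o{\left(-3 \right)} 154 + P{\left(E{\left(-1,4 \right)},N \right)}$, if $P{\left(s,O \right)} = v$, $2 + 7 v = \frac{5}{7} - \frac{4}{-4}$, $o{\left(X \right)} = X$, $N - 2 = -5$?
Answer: $- \frac{22640}{49} \approx -462.04$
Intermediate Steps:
$N = -3$ ($N = 2 - 5 = -3$)
$E{\left(z,j \right)} = 3$ ($E{\left(z,j \right)} = \frac{6 \cdot 3}{6} = \frac{1}{6} \cdot 18 = 3$)
$v = - \frac{2}{49}$ ($v = - \frac{2}{7} + \frac{\frac{5}{7} - \frac{4}{-4}}{7} = - \frac{2}{7} + \frac{5 \cdot \frac{1}{7} - -1}{7} = - \frac{2}{7} + \frac{\frac{5}{7} + 1}{7} = - \frac{2}{7} + \frac{1}{7} \cdot \frac{12}{7} = - \frac{2}{7} + \frac{12}{49} = - \frac{2}{49} \approx -0.040816$)
$P{\left(s,O \right)} = - \frac{2}{49}$
$o{\left(-3 \right)} 154 + P{\left(E{\left(-1,4 \right)},N \right)} = \left(-3\right) 154 - \frac{2}{49} = -462 - \frac{2}{49} = - \frac{22640}{49}$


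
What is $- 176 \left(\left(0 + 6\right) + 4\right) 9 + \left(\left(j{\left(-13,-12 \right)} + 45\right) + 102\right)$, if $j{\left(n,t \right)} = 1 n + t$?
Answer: $-15718$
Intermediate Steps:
$j{\left(n,t \right)} = n + t$
$- 176 \left(\left(0 + 6\right) + 4\right) 9 + \left(\left(j{\left(-13,-12 \right)} + 45\right) + 102\right) = - 176 \left(\left(0 + 6\right) + 4\right) 9 + \left(\left(\left(-13 - 12\right) + 45\right) + 102\right) = - 176 \left(6 + 4\right) 9 + \left(\left(-25 + 45\right) + 102\right) = - 176 \cdot 10 \cdot 9 + \left(20 + 102\right) = \left(-176\right) 90 + 122 = -15840 + 122 = -15718$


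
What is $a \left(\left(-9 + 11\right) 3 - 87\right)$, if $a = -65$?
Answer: $5265$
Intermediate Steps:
$a \left(\left(-9 + 11\right) 3 - 87\right) = - 65 \left(\left(-9 + 11\right) 3 - 87\right) = - 65 \left(2 \cdot 3 - 87\right) = - 65 \left(6 - 87\right) = \left(-65\right) \left(-81\right) = 5265$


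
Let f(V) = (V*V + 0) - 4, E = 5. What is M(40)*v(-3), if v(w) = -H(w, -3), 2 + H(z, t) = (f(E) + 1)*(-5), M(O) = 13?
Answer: 1456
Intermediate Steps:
f(V) = -4 + V² (f(V) = (V² + 0) - 4 = V² - 4 = -4 + V²)
H(z, t) = -112 (H(z, t) = -2 + ((-4 + 5²) + 1)*(-5) = -2 + ((-4 + 25) + 1)*(-5) = -2 + (21 + 1)*(-5) = -2 + 22*(-5) = -2 - 110 = -112)
v(w) = 112 (v(w) = -1*(-112) = 112)
M(40)*v(-3) = 13*112 = 1456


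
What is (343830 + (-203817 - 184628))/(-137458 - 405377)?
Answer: 8923/108567 ≈ 0.082189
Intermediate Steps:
(343830 + (-203817 - 184628))/(-137458 - 405377) = (343830 - 388445)/(-542835) = -44615*(-1/542835) = 8923/108567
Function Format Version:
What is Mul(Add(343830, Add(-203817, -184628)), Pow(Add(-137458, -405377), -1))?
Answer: Rational(8923, 108567) ≈ 0.082189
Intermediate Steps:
Mul(Add(343830, Add(-203817, -184628)), Pow(Add(-137458, -405377), -1)) = Mul(Add(343830, -388445), Pow(-542835, -1)) = Mul(-44615, Rational(-1, 542835)) = Rational(8923, 108567)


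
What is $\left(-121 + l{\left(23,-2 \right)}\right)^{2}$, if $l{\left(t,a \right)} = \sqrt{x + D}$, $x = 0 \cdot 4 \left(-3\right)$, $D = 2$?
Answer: $\left(121 - \sqrt{2}\right)^{2} \approx 14301.0$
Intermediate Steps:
$x = 0$ ($x = 0 \left(-3\right) = 0$)
$l{\left(t,a \right)} = \sqrt{2}$ ($l{\left(t,a \right)} = \sqrt{0 + 2} = \sqrt{2}$)
$\left(-121 + l{\left(23,-2 \right)}\right)^{2} = \left(-121 + \sqrt{2}\right)^{2}$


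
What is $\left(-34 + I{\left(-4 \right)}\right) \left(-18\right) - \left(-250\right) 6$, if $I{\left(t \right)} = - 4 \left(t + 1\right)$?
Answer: $1896$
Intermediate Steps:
$I{\left(t \right)} = -4 - 4 t$ ($I{\left(t \right)} = - 4 \left(1 + t\right) = -4 - 4 t$)
$\left(-34 + I{\left(-4 \right)}\right) \left(-18\right) - \left(-250\right) 6 = \left(-34 - -12\right) \left(-18\right) - \left(-250\right) 6 = \left(-34 + \left(-4 + 16\right)\right) \left(-18\right) - -1500 = \left(-34 + 12\right) \left(-18\right) + 1500 = \left(-22\right) \left(-18\right) + 1500 = 396 + 1500 = 1896$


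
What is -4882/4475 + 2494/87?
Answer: 370204/13425 ≈ 27.576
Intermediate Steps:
-4882/4475 + 2494/87 = -4882*1/4475 + 2494*(1/87) = -4882/4475 + 86/3 = 370204/13425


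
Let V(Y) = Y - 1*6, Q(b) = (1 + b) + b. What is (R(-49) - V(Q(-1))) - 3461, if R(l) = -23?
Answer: -3477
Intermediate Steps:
Q(b) = 1 + 2*b
V(Y) = -6 + Y (V(Y) = Y - 6 = -6 + Y)
(R(-49) - V(Q(-1))) - 3461 = (-23 - (-6 + (1 + 2*(-1)))) - 3461 = (-23 - (-6 + (1 - 2))) - 3461 = (-23 - (-6 - 1)) - 3461 = (-23 - 1*(-7)) - 3461 = (-23 + 7) - 3461 = -16 - 3461 = -3477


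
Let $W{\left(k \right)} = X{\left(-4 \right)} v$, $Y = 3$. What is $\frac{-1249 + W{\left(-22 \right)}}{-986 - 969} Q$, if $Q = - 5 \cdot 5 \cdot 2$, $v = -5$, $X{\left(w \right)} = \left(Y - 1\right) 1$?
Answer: $- \frac{12590}{391} \approx -32.199$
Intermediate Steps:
$X{\left(w \right)} = 2$ ($X{\left(w \right)} = \left(3 - 1\right) 1 = 2 \cdot 1 = 2$)
$W{\left(k \right)} = -10$ ($W{\left(k \right)} = 2 \left(-5\right) = -10$)
$Q = -50$ ($Q = \left(-5\right) 10 = -50$)
$\frac{-1249 + W{\left(-22 \right)}}{-986 - 969} Q = \frac{-1249 - 10}{-986 - 969} \left(-50\right) = - \frac{1259}{-1955} \left(-50\right) = \left(-1259\right) \left(- \frac{1}{1955}\right) \left(-50\right) = \frac{1259}{1955} \left(-50\right) = - \frac{12590}{391}$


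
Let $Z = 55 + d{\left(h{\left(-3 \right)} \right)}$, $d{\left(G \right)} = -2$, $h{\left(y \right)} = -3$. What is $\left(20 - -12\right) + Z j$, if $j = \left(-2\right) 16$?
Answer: $-1664$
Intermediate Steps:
$j = -32$
$Z = 53$ ($Z = 55 - 2 = 53$)
$\left(20 - -12\right) + Z j = \left(20 - -12\right) + 53 \left(-32\right) = \left(20 + 12\right) - 1696 = 32 - 1696 = -1664$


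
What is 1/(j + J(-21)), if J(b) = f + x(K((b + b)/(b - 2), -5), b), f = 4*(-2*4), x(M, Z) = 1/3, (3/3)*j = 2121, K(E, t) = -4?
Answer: 3/6268 ≈ 0.00047862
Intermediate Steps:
j = 2121
x(M, Z) = 1/3
f = -32 (f = 4*(-8) = -32)
J(b) = -95/3 (J(b) = -32 + 1/3 = -95/3)
1/(j + J(-21)) = 1/(2121 - 95/3) = 1/(6268/3) = 3/6268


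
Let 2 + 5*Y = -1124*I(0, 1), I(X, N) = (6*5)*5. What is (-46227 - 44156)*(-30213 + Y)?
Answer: 28892462461/5 ≈ 5.7785e+9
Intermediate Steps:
I(X, N) = 150 (I(X, N) = 30*5 = 150)
Y = -168602/5 (Y = -2/5 + (-1124*150)/5 = -2/5 + (1/5)*(-168600) = -2/5 - 33720 = -168602/5 ≈ -33720.)
(-46227 - 44156)*(-30213 + Y) = (-46227 - 44156)*(-30213 - 168602/5) = -90383*(-319667/5) = 28892462461/5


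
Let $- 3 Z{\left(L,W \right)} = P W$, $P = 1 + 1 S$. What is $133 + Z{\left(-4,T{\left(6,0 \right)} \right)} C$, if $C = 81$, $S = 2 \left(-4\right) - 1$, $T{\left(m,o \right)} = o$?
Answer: $133$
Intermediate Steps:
$S = -9$ ($S = -8 - 1 = -9$)
$P = -8$ ($P = 1 + 1 \left(-9\right) = 1 - 9 = -8$)
$Z{\left(L,W \right)} = \frac{8 W}{3}$ ($Z{\left(L,W \right)} = - \frac{\left(-8\right) W}{3} = \frac{8 W}{3}$)
$133 + Z{\left(-4,T{\left(6,0 \right)} \right)} C = 133 + \frac{8}{3} \cdot 0 \cdot 81 = 133 + 0 \cdot 81 = 133 + 0 = 133$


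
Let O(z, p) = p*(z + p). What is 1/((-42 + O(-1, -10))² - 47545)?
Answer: -1/42921 ≈ -2.3299e-5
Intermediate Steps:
O(z, p) = p*(p + z)
1/((-42 + O(-1, -10))² - 47545) = 1/((-42 - 10*(-10 - 1))² - 47545) = 1/((-42 - 10*(-11))² - 47545) = 1/((-42 + 110)² - 47545) = 1/(68² - 47545) = 1/(4624 - 47545) = 1/(-42921) = -1/42921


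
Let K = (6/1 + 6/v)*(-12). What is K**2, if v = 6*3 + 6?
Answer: 5625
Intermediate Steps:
v = 24 (v = 18 + 6 = 24)
K = -75 (K = (6/1 + 6/24)*(-12) = (6*1 + 6*(1/24))*(-12) = (6 + 1/4)*(-12) = (25/4)*(-12) = -75)
K**2 = (-75)**2 = 5625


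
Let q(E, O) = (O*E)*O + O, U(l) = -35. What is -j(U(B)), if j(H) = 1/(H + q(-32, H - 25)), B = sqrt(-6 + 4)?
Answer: 1/115295 ≈ 8.6734e-6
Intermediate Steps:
B = I*sqrt(2) (B = sqrt(-2) = I*sqrt(2) ≈ 1.4142*I)
q(E, O) = O + E*O**2 (q(E, O) = (E*O)*O + O = E*O**2 + O = O + E*O**2)
j(H) = 1/(H + (-25 + H)*(801 - 32*H)) (j(H) = 1/(H + (H - 25)*(1 - 32*(H - 25))) = 1/(H + (-25 + H)*(1 - 32*(-25 + H))) = 1/(H + (-25 + H)*(1 + (800 - 32*H))) = 1/(H + (-25 + H)*(801 - 32*H)))
-j(U(B)) = -1/(-35 - (-801 + 32*(-35))*(-25 - 35)) = -1/(-35 - 1*(-801 - 1120)*(-60)) = -1/(-35 - 1*(-1921)*(-60)) = -1/(-35 - 115260) = -1/(-115295) = -1*(-1/115295) = 1/115295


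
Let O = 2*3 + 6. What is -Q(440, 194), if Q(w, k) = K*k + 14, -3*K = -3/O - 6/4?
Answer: -763/6 ≈ -127.17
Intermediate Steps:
O = 12 (O = 6 + 6 = 12)
K = 7/12 (K = -(-3/12 - 6/4)/3 = -(-3*1/12 - 6*¼)/3 = -(-¼ - 3/2)/3 = -⅓*(-7/4) = 7/12 ≈ 0.58333)
Q(w, k) = 14 + 7*k/12 (Q(w, k) = 7*k/12 + 14 = 14 + 7*k/12)
-Q(440, 194) = -(14 + (7/12)*194) = -(14 + 679/6) = -1*763/6 = -763/6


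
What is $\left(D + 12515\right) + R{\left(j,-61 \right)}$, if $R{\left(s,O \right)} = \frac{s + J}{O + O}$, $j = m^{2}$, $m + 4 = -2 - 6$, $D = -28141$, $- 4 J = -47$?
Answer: $- \frac{7626111}{488} \approx -15627.0$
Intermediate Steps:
$J = \frac{47}{4}$ ($J = \left(- \frac{1}{4}\right) \left(-47\right) = \frac{47}{4} \approx 11.75$)
$m = -12$ ($m = -4 - 8 = -12$)
$j = 144$ ($j = \left(-12\right)^{2} = 144$)
$R{\left(s,O \right)} = \frac{\frac{47}{4} + s}{2 O}$ ($R{\left(s,O \right)} = \frac{s + \frac{47}{4}}{O + O} = \frac{\frac{47}{4} + s}{2 O}$)
$\left(D + 12515\right) + R{\left(j,-61 \right)} = \left(-28141 + 12515\right) + \frac{47 + 4 \cdot 144}{8 \left(-61\right)} = -15626 + \frac{1}{8} \left(- \frac{1}{61}\right) \left(47 + 576\right) = -15626 + \frac{1}{8} \left(- \frac{1}{61}\right) 623 = -15626 - \frac{623}{488} = - \frac{7626111}{488}$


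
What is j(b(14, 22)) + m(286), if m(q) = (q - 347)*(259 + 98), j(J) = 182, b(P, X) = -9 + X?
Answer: -21595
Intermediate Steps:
m(q) = -123879 + 357*q (m(q) = (-347 + q)*357 = -123879 + 357*q)
j(b(14, 22)) + m(286) = 182 + (-123879 + 357*286) = 182 + (-123879 + 102102) = 182 - 21777 = -21595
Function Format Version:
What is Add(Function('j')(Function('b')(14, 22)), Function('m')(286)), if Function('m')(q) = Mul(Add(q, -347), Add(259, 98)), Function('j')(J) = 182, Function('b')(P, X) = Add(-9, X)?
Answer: -21595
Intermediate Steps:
Function('m')(q) = Add(-123879, Mul(357, q)) (Function('m')(q) = Mul(Add(-347, q), 357) = Add(-123879, Mul(357, q)))
Add(Function('j')(Function('b')(14, 22)), Function('m')(286)) = Add(182, Add(-123879, Mul(357, 286))) = Add(182, Add(-123879, 102102)) = Add(182, -21777) = -21595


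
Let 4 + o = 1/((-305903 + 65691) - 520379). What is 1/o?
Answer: -760591/3042365 ≈ -0.25000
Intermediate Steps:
o = -3042365/760591 (o = -4 + 1/((-305903 + 65691) - 520379) = -4 + 1/(-240212 - 520379) = -4 + 1/(-760591) = -4 - 1/760591 = -3042365/760591 ≈ -4.0000)
1/o = 1/(-3042365/760591) = -760591/3042365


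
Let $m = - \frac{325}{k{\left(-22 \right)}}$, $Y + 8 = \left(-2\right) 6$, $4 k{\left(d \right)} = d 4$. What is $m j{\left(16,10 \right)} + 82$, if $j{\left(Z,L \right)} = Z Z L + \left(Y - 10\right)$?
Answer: $37457$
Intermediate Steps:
$k{\left(d \right)} = d$ ($k{\left(d \right)} = \frac{d 4}{4} = \frac{4 d}{4} = d$)
$Y = -20$ ($Y = -8 - 12 = -20$)
$m = \frac{325}{22}$ ($m = - \frac{325}{-22} = \left(-325\right) \left(- \frac{1}{22}\right) = \frac{325}{22} \approx 14.773$)
$j{\left(Z,L \right)} = -30 + L Z^{2}$ ($j{\left(Z,L \right)} = Z Z L - 30 = Z^{2} L - 30 = L Z^{2} - 30 = -30 + L Z^{2}$)
$m j{\left(16,10 \right)} + 82 = \frac{325 \left(-30 + 10 \cdot 16^{2}\right)}{22} + 82 = \frac{325 \left(-30 + 10 \cdot 256\right)}{22} + 82 = \frac{325 \left(-30 + 2560\right)}{22} + 82 = \frac{325}{22} \cdot 2530 + 82 = 37375 + 82 = 37457$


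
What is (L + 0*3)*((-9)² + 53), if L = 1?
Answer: 134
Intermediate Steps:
(L + 0*3)*((-9)² + 53) = (1 + 0*3)*((-9)² + 53) = (1 + 0)*(81 + 53) = 1*134 = 134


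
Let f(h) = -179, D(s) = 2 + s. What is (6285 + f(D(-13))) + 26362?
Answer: 32468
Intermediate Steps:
(6285 + f(D(-13))) + 26362 = (6285 - 179) + 26362 = 6106 + 26362 = 32468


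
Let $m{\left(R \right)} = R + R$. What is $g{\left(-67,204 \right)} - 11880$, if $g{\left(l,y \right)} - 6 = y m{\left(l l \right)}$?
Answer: $1819638$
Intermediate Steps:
$m{\left(R \right)} = 2 R$
$g{\left(l,y \right)} = 6 + 2 y l^{2}$ ($g{\left(l,y \right)} = 6 + y 2 l l = 6 + y 2 l^{2} = 6 + 2 y l^{2}$)
$g{\left(-67,204 \right)} - 11880 = \left(6 + 2 \cdot 204 \left(-67\right)^{2}\right) - 11880 = \left(6 + 2 \cdot 204 \cdot 4489\right) - 11880 = \left(6 + 1831512\right) - 11880 = 1831518 - 11880 = 1819638$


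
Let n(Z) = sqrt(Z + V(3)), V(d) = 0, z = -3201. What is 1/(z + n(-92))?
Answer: -3201/10246493 - 2*I*sqrt(23)/10246493 ≈ -0.0003124 - 9.3609e-7*I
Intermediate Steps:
n(Z) = sqrt(Z) (n(Z) = sqrt(Z + 0) = sqrt(Z))
1/(z + n(-92)) = 1/(-3201 + sqrt(-92)) = 1/(-3201 + 2*I*sqrt(23))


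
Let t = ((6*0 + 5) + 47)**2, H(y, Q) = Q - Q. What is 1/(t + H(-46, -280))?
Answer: 1/2704 ≈ 0.00036982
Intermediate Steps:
H(y, Q) = 0
t = 2704 (t = ((0 + 5) + 47)**2 = (5 + 47)**2 = 52**2 = 2704)
1/(t + H(-46, -280)) = 1/(2704 + 0) = 1/2704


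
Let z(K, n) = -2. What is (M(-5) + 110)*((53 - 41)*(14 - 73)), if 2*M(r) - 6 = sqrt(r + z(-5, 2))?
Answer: -80004 - 354*I*sqrt(7) ≈ -80004.0 - 936.6*I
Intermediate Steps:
M(r) = 3 + sqrt(-2 + r)/2 (M(r) = 3 + sqrt(r - 2)/2 = 3 + sqrt(-2 + r)/2)
(M(-5) + 110)*((53 - 41)*(14 - 73)) = ((3 + sqrt(-2 - 5)/2) + 110)*((53 - 41)*(14 - 73)) = ((3 + sqrt(-7)/2) + 110)*(12*(-59)) = ((3 + (I*sqrt(7))/2) + 110)*(-708) = ((3 + I*sqrt(7)/2) + 110)*(-708) = (113 + I*sqrt(7)/2)*(-708) = -80004 - 354*I*sqrt(7)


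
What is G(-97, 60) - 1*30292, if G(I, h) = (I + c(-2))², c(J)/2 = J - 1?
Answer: -19683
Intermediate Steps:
c(J) = -2 + 2*J (c(J) = 2*(J - 1) = 2*(-1 + J) = -2 + 2*J)
G(I, h) = (-6 + I)² (G(I, h) = (I + (-2 + 2*(-2)))² = (I + (-2 - 4))² = (I - 6)² = (-6 + I)²)
G(-97, 60) - 1*30292 = (-6 - 97)² - 1*30292 = (-103)² - 30292 = 10609 - 30292 = -19683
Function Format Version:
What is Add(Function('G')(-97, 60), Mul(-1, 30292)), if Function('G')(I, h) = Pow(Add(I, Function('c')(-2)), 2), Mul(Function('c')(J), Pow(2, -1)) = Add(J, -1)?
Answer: -19683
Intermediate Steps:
Function('c')(J) = Add(-2, Mul(2, J)) (Function('c')(J) = Mul(2, Add(J, -1)) = Mul(2, Add(-1, J)) = Add(-2, Mul(2, J)))
Function('G')(I, h) = Pow(Add(-6, I), 2) (Function('G')(I, h) = Pow(Add(I, Add(-2, Mul(2, -2))), 2) = Pow(Add(I, Add(-2, -4)), 2) = Pow(Add(I, -6), 2) = Pow(Add(-6, I), 2))
Add(Function('G')(-97, 60), Mul(-1, 30292)) = Add(Pow(Add(-6, -97), 2), Mul(-1, 30292)) = Add(Pow(-103, 2), -30292) = Add(10609, -30292) = -19683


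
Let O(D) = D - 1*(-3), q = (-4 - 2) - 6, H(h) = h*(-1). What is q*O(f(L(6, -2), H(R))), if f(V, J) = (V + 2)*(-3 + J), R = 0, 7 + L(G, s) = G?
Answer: 0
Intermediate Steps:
L(G, s) = -7 + G
H(h) = -h
q = -12 (q = -6 - 6 = -12)
f(V, J) = (-3 + J)*(2 + V) (f(V, J) = (2 + V)*(-3 + J) = (-3 + J)*(2 + V))
O(D) = 3 + D (O(D) = D + 3 = 3 + D)
q*O(f(L(6, -2), H(R))) = -12*(3 + (-6 - 3*(-7 + 6) + 2*(-1*0) + (-1*0)*(-7 + 6))) = -12*(3 + (-6 - 3*(-1) + 2*0 + 0*(-1))) = -12*(3 + (-6 + 3 + 0 + 0)) = -12*(3 - 3) = -12*0 = 0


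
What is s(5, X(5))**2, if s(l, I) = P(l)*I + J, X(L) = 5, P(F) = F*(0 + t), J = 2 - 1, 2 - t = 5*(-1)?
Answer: 30976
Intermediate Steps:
t = 7 (t = 2 - 5*(-1) = 2 - 1*(-5) = 2 + 5 = 7)
J = 1
P(F) = 7*F (P(F) = F*(0 + 7) = F*7 = 7*F)
s(l, I) = 1 + 7*I*l (s(l, I) = (7*l)*I + 1 = 7*I*l + 1 = 1 + 7*I*l)
s(5, X(5))**2 = (1 + 7*5*5)**2 = (1 + 175)**2 = 176**2 = 30976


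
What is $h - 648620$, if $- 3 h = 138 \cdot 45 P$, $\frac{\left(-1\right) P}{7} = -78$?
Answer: $-1778840$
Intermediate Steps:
$P = 546$ ($P = \left(-7\right) \left(-78\right) = 546$)
$h = -1130220$ ($h = - \frac{138 \cdot 45 \cdot 546}{3} = - \frac{6210 \cdot 546}{3} = \left(- \frac{1}{3}\right) 3390660 = -1130220$)
$h - 648620 = -1130220 - 648620 = -1778840$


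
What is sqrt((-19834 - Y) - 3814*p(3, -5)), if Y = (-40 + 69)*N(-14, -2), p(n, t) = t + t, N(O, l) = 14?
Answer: 10*sqrt(179) ≈ 133.79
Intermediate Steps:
p(n, t) = 2*t
Y = 406 (Y = (-40 + 69)*14 = 29*14 = 406)
sqrt((-19834 - Y) - 3814*p(3, -5)) = sqrt((-19834 - 1*406) - 7628*(-5)) = sqrt((-19834 - 406) - 3814*(-10)) = sqrt(-20240 + 38140) = sqrt(17900) = 10*sqrt(179)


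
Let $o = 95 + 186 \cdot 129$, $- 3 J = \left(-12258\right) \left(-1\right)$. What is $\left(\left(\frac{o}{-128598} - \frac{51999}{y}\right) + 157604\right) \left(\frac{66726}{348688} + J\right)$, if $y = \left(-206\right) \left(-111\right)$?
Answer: $- \frac{9169958997055153768581}{14240620682072} \approx -6.4393 \cdot 10^{8}$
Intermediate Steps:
$J = -4086$ ($J = - \frac{\left(-12258\right) \left(-1\right)}{3} = \left(- \frac{1}{3}\right) 12258 = -4086$)
$o = 24089$ ($o = 95 + 23994 = 24089$)
$y = 22866$
$\left(\left(\frac{o}{-128598} - \frac{51999}{y}\right) + 157604\right) \left(\frac{66726}{348688} + J\right) = \left(\left(\frac{24089}{-128598} - \frac{51999}{22866}\right) + 157604\right) \left(\frac{66726}{348688} - 4086\right) = \left(\left(24089 \left(- \frac{1}{128598}\right) - \frac{17333}{7622}\right) + 157604\right) \left(66726 \cdot \frac{1}{348688} - 4086\right) = \left(\left(- \frac{24089}{128598} - \frac{17333}{7622}\right) + 157604\right) \left(\frac{33363}{174344} - 4086\right) = \left(- \frac{603148873}{245043489} + 157604\right) \left(- \frac{712336221}{174344}\right) = \frac{38619230891483}{245043489} \left(- \frac{712336221}{174344}\right) = - \frac{9169958997055153768581}{14240620682072}$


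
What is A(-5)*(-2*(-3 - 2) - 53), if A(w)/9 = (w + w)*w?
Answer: -19350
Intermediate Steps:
A(w) = 18*w² (A(w) = 9*((w + w)*w) = 9*((2*w)*w) = 9*(2*w²) = 18*w²)
A(-5)*(-2*(-3 - 2) - 53) = (18*(-5)²)*(-2*(-3 - 2) - 53) = (18*25)*(-2*(-5) - 53) = 450*(10 - 53) = 450*(-43) = -19350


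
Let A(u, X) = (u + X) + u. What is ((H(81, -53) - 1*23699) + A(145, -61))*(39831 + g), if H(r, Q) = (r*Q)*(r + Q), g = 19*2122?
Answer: -11515327426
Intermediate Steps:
g = 40318
A(u, X) = X + 2*u (A(u, X) = (X + u) + u = X + 2*u)
H(r, Q) = Q*r*(Q + r) (H(r, Q) = (Q*r)*(Q + r) = Q*r*(Q + r))
((H(81, -53) - 1*23699) + A(145, -61))*(39831 + g) = ((-53*81*(-53 + 81) - 1*23699) + (-61 + 2*145))*(39831 + 40318) = ((-53*81*28 - 23699) + (-61 + 290))*80149 = ((-120204 - 23699) + 229)*80149 = (-143903 + 229)*80149 = -143674*80149 = -11515327426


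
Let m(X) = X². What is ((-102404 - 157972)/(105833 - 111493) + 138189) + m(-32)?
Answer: 197051489/1415 ≈ 1.3926e+5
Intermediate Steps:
((-102404 - 157972)/(105833 - 111493) + 138189) + m(-32) = ((-102404 - 157972)/(105833 - 111493) + 138189) + (-32)² = (-260376/(-5660) + 138189) + 1024 = (-260376*(-1/5660) + 138189) + 1024 = (65094/1415 + 138189) + 1024 = 195602529/1415 + 1024 = 197051489/1415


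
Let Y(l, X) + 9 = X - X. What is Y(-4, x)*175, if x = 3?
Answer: -1575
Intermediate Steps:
Y(l, X) = -9 (Y(l, X) = -9 + (X - X) = -9 + 0 = -9)
Y(-4, x)*175 = -9*175 = -1575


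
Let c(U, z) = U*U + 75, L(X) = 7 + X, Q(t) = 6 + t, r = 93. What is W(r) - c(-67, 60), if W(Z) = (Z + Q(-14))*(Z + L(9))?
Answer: 4701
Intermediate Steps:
W(Z) = (-8 + Z)*(16 + Z) (W(Z) = (Z + (6 - 14))*(Z + (7 + 9)) = (Z - 8)*(Z + 16) = (-8 + Z)*(16 + Z))
c(U, z) = 75 + U**2 (c(U, z) = U**2 + 75 = 75 + U**2)
W(r) - c(-67, 60) = (-128 + 93**2 + 8*93) - (75 + (-67)**2) = (-128 + 8649 + 744) - (75 + 4489) = 9265 - 1*4564 = 9265 - 4564 = 4701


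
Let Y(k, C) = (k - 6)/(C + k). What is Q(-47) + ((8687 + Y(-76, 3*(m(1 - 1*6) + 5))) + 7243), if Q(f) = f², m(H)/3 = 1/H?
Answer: 2848028/157 ≈ 18140.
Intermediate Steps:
m(H) = 3/H
Y(k, C) = (-6 + k)/(C + k)
Q(-47) + ((8687 + Y(-76, 3*(m(1 - 1*6) + 5))) + 7243) = (-47)² + ((8687 + (-6 - 76)/(3*(3/(1 - 1*6) + 5) - 76)) + 7243) = 2209 + ((8687 - 82/(3*(3/(1 - 6) + 5) - 76)) + 7243) = 2209 + ((8687 - 82/(3*(3/(-5) + 5) - 76)) + 7243) = 2209 + ((8687 - 82/(3*(3*(-⅕) + 5) - 76)) + 7243) = 2209 + ((8687 - 82/(3*(-⅗ + 5) - 76)) + 7243) = 2209 + ((8687 - 82/(3*(22/5) - 76)) + 7243) = 2209 + ((8687 - 82/(66/5 - 76)) + 7243) = 2209 + ((8687 - 82/(-314/5)) + 7243) = 2209 + ((8687 - 5/314*(-82)) + 7243) = 2209 + ((8687 + 205/157) + 7243) = 2209 + (1364064/157 + 7243) = 2209 + 2501215/157 = 2848028/157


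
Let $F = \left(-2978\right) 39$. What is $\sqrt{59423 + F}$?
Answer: $i \sqrt{56719} \approx 238.16 i$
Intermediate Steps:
$F = -116142$
$\sqrt{59423 + F} = \sqrt{59423 - 116142} = \sqrt{-56719} = i \sqrt{56719}$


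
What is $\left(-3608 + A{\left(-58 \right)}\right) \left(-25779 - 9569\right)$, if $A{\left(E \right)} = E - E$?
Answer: $127535584$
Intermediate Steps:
$A{\left(E \right)} = 0$
$\left(-3608 + A{\left(-58 \right)}\right) \left(-25779 - 9569\right) = \left(-3608 + 0\right) \left(-25779 - 9569\right) = \left(-3608\right) \left(-35348\right) = 127535584$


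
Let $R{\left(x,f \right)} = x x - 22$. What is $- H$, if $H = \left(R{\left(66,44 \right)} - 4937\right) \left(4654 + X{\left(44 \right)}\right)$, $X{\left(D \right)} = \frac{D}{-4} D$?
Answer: $2514510$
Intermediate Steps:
$X{\left(D \right)} = - \frac{D^{2}}{4}$ ($X{\left(D \right)} = D \left(- \frac{1}{4}\right) D = - \frac{D}{4} D = - \frac{D^{2}}{4}$)
$R{\left(x,f \right)} = -22 + x^{2}$ ($R{\left(x,f \right)} = x^{2} - 22 = -22 + x^{2}$)
$H = -2514510$ ($H = \left(\left(-22 + 66^{2}\right) - 4937\right) \left(4654 - \frac{44^{2}}{4}\right) = \left(\left(-22 + 4356\right) - 4937\right) \left(4654 - 484\right) = \left(4334 - 4937\right) \left(4654 - 484\right) = \left(-603\right) 4170 = -2514510$)
$- H = \left(-1\right) \left(-2514510\right) = 2514510$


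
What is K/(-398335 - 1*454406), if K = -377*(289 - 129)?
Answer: 60320/852741 ≈ 0.070737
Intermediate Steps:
K = -60320 (K = -377*160 = -60320)
K/(-398335 - 1*454406) = -60320/(-398335 - 1*454406) = -60320/(-398335 - 454406) = -60320/(-852741) = -60320*(-1/852741) = 60320/852741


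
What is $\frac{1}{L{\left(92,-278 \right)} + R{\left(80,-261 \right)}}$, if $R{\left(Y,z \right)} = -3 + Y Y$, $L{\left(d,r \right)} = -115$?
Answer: $\frac{1}{6282} \approx 0.00015918$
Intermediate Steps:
$R{\left(Y,z \right)} = -3 + Y^{2}$
$\frac{1}{L{\left(92,-278 \right)} + R{\left(80,-261 \right)}} = \frac{1}{-115 - \left(3 - 80^{2}\right)} = \frac{1}{-115 + \left(-3 + 6400\right)} = \frac{1}{-115 + 6397} = \frac{1}{6282}$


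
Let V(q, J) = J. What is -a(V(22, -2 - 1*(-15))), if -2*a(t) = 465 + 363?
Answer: 414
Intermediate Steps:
a(t) = -414 (a(t) = -(465 + 363)/2 = -1/2*828 = -414)
-a(V(22, -2 - 1*(-15))) = -1*(-414) = 414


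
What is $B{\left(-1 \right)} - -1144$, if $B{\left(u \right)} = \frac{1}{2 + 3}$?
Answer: $\frac{5721}{5} \approx 1144.2$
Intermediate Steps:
$B{\left(u \right)} = \frac{1}{5}$
$B{\left(-1 \right)} - -1144 = \frac{1}{5} - -1144 = \frac{1}{5} + 1144 = \frac{5721}{5}$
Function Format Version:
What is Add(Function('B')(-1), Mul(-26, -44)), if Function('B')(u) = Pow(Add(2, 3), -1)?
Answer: Rational(5721, 5) ≈ 1144.2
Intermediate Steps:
Function('B')(u) = Rational(1, 5) (Function('B')(u) = Pow(5, -1) = Rational(1, 5))
Add(Function('B')(-1), Mul(-26, -44)) = Add(Rational(1, 5), Mul(-26, -44)) = Add(Rational(1, 5), 1144) = Rational(5721, 5)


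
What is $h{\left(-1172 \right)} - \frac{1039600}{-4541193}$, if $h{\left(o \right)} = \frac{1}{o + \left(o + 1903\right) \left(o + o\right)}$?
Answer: $\frac{1782531044407}{7786493000748} \approx 0.22893$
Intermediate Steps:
$h{\left(o \right)} = \frac{1}{o + 2 o \left(1903 + o\right)}$ ($h{\left(o \right)} = \frac{1}{o + \left(1903 + o\right) 2 o} = \frac{1}{o + 2 o \left(1903 + o\right)}$)
$h{\left(-1172 \right)} - \frac{1039600}{-4541193} = \frac{1}{\left(-1172\right) \left(3807 + 2 \left(-1172\right)\right)} - \frac{1039600}{-4541193} = - \frac{1}{1172 \left(3807 - 2344\right)} - - \frac{1039600}{4541193} = - \frac{1}{1172 \cdot 1463} + \frac{1039600}{4541193} = \left(- \frac{1}{1172}\right) \frac{1}{1463} + \frac{1039600}{4541193} = - \frac{1}{1714636} + \frac{1039600}{4541193} = \frac{1782531044407}{7786493000748}$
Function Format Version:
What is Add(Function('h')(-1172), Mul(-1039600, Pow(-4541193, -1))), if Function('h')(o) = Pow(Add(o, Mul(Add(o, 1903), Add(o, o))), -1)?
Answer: Rational(1782531044407, 7786493000748) ≈ 0.22893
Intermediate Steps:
Function('h')(o) = Pow(Add(o, Mul(2, o, Add(1903, o))), -1) (Function('h')(o) = Pow(Add(o, Mul(Add(1903, o), Mul(2, o))), -1) = Pow(Add(o, Mul(2, o, Add(1903, o))), -1))
Add(Function('h')(-1172), Mul(-1039600, Pow(-4541193, -1))) = Add(Mul(Pow(-1172, -1), Pow(Add(3807, Mul(2, -1172)), -1)), Mul(-1039600, Pow(-4541193, -1))) = Add(Mul(Rational(-1, 1172), Pow(Add(3807, -2344), -1)), Mul(-1039600, Rational(-1, 4541193))) = Add(Mul(Rational(-1, 1172), Pow(1463, -1)), Rational(1039600, 4541193)) = Add(Mul(Rational(-1, 1172), Rational(1, 1463)), Rational(1039600, 4541193)) = Add(Rational(-1, 1714636), Rational(1039600, 4541193)) = Rational(1782531044407, 7786493000748)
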